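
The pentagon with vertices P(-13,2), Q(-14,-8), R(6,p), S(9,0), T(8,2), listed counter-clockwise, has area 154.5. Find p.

The doubled signed area Σ (x_i y_{i+1} − x_{i+1} y_i) is linear in p.
With p=0 it equals 240; the coefficient of p is -23 (from the two edges through R).
So -23·p + 240 = 2·154.5 = 309 ⇒ p = -3.

-3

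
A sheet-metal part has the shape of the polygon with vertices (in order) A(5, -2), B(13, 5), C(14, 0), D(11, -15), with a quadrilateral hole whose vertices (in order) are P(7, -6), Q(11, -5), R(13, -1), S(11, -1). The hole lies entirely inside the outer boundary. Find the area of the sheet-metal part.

Outer boundary:
Σ = (51) + (-70) + (-210) + (53) = -176
Area = |Σ|/2 = 88.
Hole:
Apply the surveyor's formula: 2A = Σ (x_i·y_{i+1} − x_{i+1}·y_i), indices taken mod 4.
Cross-terms: 31, 54, -2, -59  ⇒  Σ = 24
Area = |Σ|/2 = 12.
Net area = 88 − 12 = 76.

76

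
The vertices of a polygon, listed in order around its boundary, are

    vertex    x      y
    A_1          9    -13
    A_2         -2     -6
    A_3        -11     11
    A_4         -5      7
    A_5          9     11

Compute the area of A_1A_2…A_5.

Σ = (-80) + (-88) + (-22) + (-118) + (-216) = -524
Area = |Σ|/2 = 262.

262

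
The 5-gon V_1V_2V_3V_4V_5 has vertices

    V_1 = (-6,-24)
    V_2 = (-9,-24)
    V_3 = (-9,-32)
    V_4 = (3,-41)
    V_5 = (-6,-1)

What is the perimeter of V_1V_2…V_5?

90

|V_1V_2| = √((-3)² + (0)²) = √9 = 3
|V_2V_3| = √((0)² + (-8)²) = √64 = 8
|V_3V_4| = √((12)² + (-9)²) = √225 = 15
|V_4V_5| = √((-9)² + (40)²) = √1681 = 41
|V_5V_1| = √((0)² + (-23)²) = √529 = 23
Perimeter = 3 + 8 + 15 + 41 + 23 = 90.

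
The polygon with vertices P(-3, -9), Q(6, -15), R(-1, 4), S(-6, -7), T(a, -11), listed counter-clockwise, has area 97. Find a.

-11

The doubled signed area Σ (x_i y_{i+1} − x_{i+1} y_i) is linear in a.
With a=0 it equals 172; the coefficient of a is -2 (from the two edges through T).
So -2·a + 172 = 2·97 = 194 ⇒ a = -11.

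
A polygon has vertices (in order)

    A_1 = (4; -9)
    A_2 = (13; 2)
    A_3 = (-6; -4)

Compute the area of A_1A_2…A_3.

Apply the shoelace formula: 2A = Σ (x_i·y_{i+1} − x_{i+1}·y_i), indices taken mod 3.
Cross-terms: 125, -40, 70  ⇒  Σ = 155
Area = |Σ|/2 = 77.5.

77.5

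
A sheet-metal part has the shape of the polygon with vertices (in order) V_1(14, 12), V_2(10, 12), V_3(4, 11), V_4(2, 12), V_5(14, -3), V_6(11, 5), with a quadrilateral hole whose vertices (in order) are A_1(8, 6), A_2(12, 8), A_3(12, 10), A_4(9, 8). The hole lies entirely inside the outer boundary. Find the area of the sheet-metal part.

Outer boundary:
Σ = (48) + (62) + (26) + (-174) + (103) + (62) = 127
Area = |Σ|/2 = 63.5.
Hole:
Apply Gauss's area formula: 2A = Σ (x_i·y_{i+1} − x_{i+1}·y_i), indices taken mod 4.
Σ = (-8) + (24) + (6) + (-10) = 12
Area = |Σ|/2 = 6.
Net area = 63.5 − 6 = 57.5.

57.5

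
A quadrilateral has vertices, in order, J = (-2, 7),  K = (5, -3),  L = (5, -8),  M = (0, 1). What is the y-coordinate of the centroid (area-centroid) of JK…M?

-140/141

Apply the shoelace (surveyor's) formula. First the cross-terms c_i = x_i·y_{i+1} − x_{i+1}·y_i:
  -29, -25, 5, 2  ⇒  2A = -47, A = -23.5.
Then Σ (y_i + y_{i+1})·c_i = 140, so ȳ = 140 / (6·(-23.5)) = -140/141.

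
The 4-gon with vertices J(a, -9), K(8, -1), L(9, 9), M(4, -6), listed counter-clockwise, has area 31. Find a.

7

Write out the shoelace sum; only the two edges meeting at J involve a:
2·Area = [(4·(-9) − a·(-6)) + (a·(-1) − 8·(-9))] + -9
       = 5·a + 27 = 62
⇒ a = 7.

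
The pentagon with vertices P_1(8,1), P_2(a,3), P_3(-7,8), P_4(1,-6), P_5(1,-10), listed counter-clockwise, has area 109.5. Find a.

The doubled signed area Σ (x_i y_{i+1} − x_{i+1} y_i) is linear in a.
With a=0 it equals 156; the coefficient of a is 7 (from the two edges through P_2).
So 7·a + 156 = 2·109.5 = 219 ⇒ a = 9.

9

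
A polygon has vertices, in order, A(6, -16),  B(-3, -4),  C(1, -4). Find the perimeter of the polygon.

32

|AB| = √((-9)² + (12)²) = √225 = 15
|BC| = √((4)² + (0)²) = √16 = 4
|CA| = √((5)² + (-12)²) = √169 = 13
Perimeter = 15 + 4 + 13 = 32.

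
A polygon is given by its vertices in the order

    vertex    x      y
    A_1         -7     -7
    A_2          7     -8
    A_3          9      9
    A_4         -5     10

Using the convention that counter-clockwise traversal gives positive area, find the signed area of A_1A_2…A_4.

240

Apply Gauss's area formula: 2A = Σ (x_i·y_{i+1} − x_{i+1}·y_i), indices taken mod 4.
Σ = (105) + (135) + (135) + (105) = 480
Signed area = Σ/2 = 240 (positive ⇒ counter-clockwise traversal).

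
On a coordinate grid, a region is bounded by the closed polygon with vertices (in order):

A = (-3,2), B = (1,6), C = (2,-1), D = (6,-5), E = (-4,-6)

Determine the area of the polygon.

Σ = (-20) + (-13) + (-4) + (-56) + (-26) = -119
Area = |Σ|/2 = 59.5.

59.5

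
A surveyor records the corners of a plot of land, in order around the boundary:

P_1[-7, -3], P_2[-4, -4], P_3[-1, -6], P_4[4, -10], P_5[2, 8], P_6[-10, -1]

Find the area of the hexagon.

111.5

Apply Gauss's area formula: 2A = Σ (x_i·y_{i+1} − x_{i+1}·y_i), indices taken mod 6.
Σ = (16) + (20) + (34) + (52) + (78) + (23) = 223
Area = |Σ|/2 = 111.5.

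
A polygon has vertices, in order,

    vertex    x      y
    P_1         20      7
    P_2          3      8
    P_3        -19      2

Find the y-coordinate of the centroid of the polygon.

Apply Gauss's area formula. First the cross-terms c_i = x_i·y_{i+1} − x_{i+1}·y_i:
  139, 158, -173  ⇒  2A = 124, A = 62.
Then Σ (y_i + y_{i+1})·c_i = 2108, so ȳ = 2108 / (6·62) = 17/3.

17/3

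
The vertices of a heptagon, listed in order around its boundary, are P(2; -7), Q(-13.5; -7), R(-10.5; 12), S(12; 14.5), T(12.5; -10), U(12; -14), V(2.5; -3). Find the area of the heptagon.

504.5

Apply the shoelace (surveyor's) formula: 2A = Σ (x_i·y_{i+1} − x_{i+1}·y_i), indices taken mod 7.
Σ = (-108.5) + (-235.5) + (-296.25) + (-301.25) + (-55) + (-1) + (-11.5) = -1009
Area = |Σ|/2 = 504.5.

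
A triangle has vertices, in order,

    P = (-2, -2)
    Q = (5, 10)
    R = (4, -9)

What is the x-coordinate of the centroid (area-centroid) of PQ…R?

Apply the surveyor's formula. First the cross-terms c_i = x_i·y_{i+1} − x_{i+1}·y_i:
  -10, -85, -26  ⇒  2A = -121, A = -60.5.
Then Σ (x_i + x_{i+1})·c_i = -847, so x̄ = -847 / (6·(-60.5)) = 7/3.

7/3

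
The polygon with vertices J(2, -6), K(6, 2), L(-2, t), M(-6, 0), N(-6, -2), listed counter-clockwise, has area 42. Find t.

-1

Write out the shoelace sum; only the two edges meeting at L involve t:
2·Area = [(6·t − (-2)·2) + ((-2)·0 − (-6)·t)] + 92
       = 12·t + 96 = 84
⇒ t = -1.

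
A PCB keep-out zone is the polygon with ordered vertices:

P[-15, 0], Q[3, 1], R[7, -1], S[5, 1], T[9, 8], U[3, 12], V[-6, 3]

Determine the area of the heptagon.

P→Q: (-15)(1) − (3)(0) = -15
Q→R: (3)(-1) − (7)(1) = -10
R→S: (7)(1) − (5)(-1) = 12
S→T: (5)(8) − (9)(1) = 31
T→U: (9)(12) − (3)(8) = 84
U→V: (3)(3) − (-6)(12) = 81
V→P: (-6)(0) − (-15)(3) = 45
Σ = 228
Area = |Σ|/2 = 114.

114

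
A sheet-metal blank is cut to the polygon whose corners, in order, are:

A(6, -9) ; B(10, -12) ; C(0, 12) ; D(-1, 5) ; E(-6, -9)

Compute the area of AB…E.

148.5

Apply the shoelace (surveyor's) formula: 2A = Σ (x_i·y_{i+1} − x_{i+1}·y_i), indices taken mod 5.
Σ = (18) + (120) + (12) + (39) + (108) = 297
Area = |Σ|/2 = 148.5.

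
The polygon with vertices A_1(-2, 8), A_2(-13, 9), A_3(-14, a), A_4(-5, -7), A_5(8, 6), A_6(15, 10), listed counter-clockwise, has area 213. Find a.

5

Write out the shoelace sum; only the two edges meeting at A_3 involve a:
2·Area = [((-13)·a − (-14)·9) + ((-14)·(-7) − (-5)·a)] + 242
       = -8·a + 466 = 426
⇒ a = 5.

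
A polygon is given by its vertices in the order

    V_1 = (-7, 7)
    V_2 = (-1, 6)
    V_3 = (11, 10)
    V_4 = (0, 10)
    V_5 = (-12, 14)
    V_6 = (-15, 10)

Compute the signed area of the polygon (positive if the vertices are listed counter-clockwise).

87

Σ = (-35) + (-76) + (110) + (120) + (90) + (-35) = 174
Signed area = Σ/2 = 87 (positive ⇒ counter-clockwise traversal).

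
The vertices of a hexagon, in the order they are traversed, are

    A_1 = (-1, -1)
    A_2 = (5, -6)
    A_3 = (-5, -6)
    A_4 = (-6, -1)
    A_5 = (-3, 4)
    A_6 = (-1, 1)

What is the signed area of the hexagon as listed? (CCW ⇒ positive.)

Apply the surveyor's formula: 2A = Σ (x_i·y_{i+1} − x_{i+1}·y_i), indices taken mod 6.
Σ = (11) + (-60) + (-31) + (-27) + (1) + (2) = -104
Signed area = Σ/2 = -52 (negative ⇒ clockwise traversal).

-52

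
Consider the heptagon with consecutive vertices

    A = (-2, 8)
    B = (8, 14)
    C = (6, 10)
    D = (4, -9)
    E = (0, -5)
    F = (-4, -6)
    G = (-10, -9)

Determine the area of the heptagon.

Apply the surveyor's formula: 2A = Σ (x_i·y_{i+1} − x_{i+1}·y_i), indices taken mod 7.
Cross-terms: -92, -4, -94, -20, -20, -24, -98  ⇒  Σ = -352
Area = |Σ|/2 = 176.

176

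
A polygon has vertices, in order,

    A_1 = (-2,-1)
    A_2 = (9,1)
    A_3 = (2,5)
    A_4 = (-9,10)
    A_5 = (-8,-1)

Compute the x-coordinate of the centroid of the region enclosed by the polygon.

Apply Gauss's area formula. First the cross-terms c_i = x_i·y_{i+1} − x_{i+1}·y_i:
  7, 43, 65, 89, 6  ⇒  2A = 210, A = 105.
Then Σ (x_i + x_{i+1})·c_i = -1506, so x̄ = -1506 / (6·105) = -251/105.

-251/105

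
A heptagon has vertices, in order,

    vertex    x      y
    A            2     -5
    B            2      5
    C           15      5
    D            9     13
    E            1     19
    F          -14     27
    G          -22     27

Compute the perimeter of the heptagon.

108

|AB| = √((0)² + (10)²) = √100 = 10
|BC| = √((13)² + (0)²) = √169 = 13
|CD| = √((-6)² + (8)²) = √100 = 10
|DE| = √((-8)² + (6)²) = √100 = 10
|EF| = √((-15)² + (8)²) = √289 = 17
|FG| = √((-8)² + (0)²) = √64 = 8
|GA| = √((24)² + (-32)²) = √1600 = 40
Perimeter = 10 + 13 + 10 + 10 + 17 + 8 + 40 = 108.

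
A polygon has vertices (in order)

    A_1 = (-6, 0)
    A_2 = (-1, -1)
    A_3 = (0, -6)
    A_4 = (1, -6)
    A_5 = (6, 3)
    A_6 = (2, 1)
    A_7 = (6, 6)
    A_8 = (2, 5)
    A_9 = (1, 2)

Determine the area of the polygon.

46

Apply the shoelace (surveyor's) formula: 2A = Σ (x_i·y_{i+1} − x_{i+1}·y_i), indices taken mod 9.
A_1→A_2: (-6)(-1) − (-1)(0) = 6
A_2→A_3: (-1)(-6) − (0)(-1) = 6
A_3→A_4: (0)(-6) − (1)(-6) = 6
A_4→A_5: (1)(3) − (6)(-6) = 39
A_5→A_6: (6)(1) − (2)(3) = 0
A_6→A_7: (2)(6) − (6)(1) = 6
A_7→A_8: (6)(5) − (2)(6) = 18
A_8→A_9: (2)(2) − (1)(5) = -1
A_9→A_1: (1)(0) − (-6)(2) = 12
Σ = 92
Area = |Σ|/2 = 46.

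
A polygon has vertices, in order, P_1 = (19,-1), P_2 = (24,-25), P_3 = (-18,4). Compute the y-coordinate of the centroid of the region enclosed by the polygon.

Apply the shoelace (surveyor's) formula. First the cross-terms c_i = x_i·y_{i+1} − x_{i+1}·y_i:
  -451, -354, -58  ⇒  2A = -863, A = -431.5.
Then Σ (y_i + y_{i+1})·c_i = 18986, so ȳ = 18986 / (6·(-431.5)) = -22/3.

-22/3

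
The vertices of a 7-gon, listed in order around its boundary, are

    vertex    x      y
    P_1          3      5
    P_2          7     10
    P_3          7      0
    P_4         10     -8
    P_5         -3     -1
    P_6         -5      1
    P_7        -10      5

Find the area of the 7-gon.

126.5

P_1→P_2: (3)(10) − (7)(5) = -5
P_2→P_3: (7)(0) − (7)(10) = -70
P_3→P_4: (7)(-8) − (10)(0) = -56
P_4→P_5: (10)(-1) − (-3)(-8) = -34
P_5→P_6: (-3)(1) − (-5)(-1) = -8
P_6→P_7: (-5)(5) − (-10)(1) = -15
P_7→P_1: (-10)(5) − (3)(5) = -65
Σ = -253
Area = |Σ|/2 = 126.5.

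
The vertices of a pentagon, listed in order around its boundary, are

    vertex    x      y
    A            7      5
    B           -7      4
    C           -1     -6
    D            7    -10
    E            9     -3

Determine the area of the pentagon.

A→B: (7)(4) − (-7)(5) = 63
B→C: (-7)(-6) − (-1)(4) = 46
C→D: (-1)(-10) − (7)(-6) = 52
D→E: (7)(-3) − (9)(-10) = 69
E→A: (9)(5) − (7)(-3) = 66
Σ = 296
Area = |Σ|/2 = 148.

148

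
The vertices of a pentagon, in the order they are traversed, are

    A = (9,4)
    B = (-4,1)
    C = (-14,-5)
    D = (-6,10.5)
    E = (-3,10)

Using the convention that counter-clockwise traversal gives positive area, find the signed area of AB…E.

-124.25

A→B: (9)(1) − (-4)(4) = 25
B→C: (-4)(-5) − (-14)(1) = 34
C→D: (-14)(10.5) − (-6)(-5) = -177
D→E: (-6)(10) − (-3)(10.5) = -28.5
E→A: (-3)(4) − (9)(10) = -102
Σ = -248.5
Signed area = Σ/2 = -124.25 (negative ⇒ clockwise traversal).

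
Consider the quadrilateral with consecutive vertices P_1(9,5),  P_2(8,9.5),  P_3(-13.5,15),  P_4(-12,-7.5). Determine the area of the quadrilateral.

Cross-terms: 45.5, 248.25, 281.25, 7.5  ⇒  Σ = 582.5
Area = |Σ|/2 = 291.25.

291.25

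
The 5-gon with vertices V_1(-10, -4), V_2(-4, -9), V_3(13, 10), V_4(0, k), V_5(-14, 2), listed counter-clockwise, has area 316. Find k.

15

Write out the shoelace sum; only the two edges meeting at V_4 involve k:
2·Area = [(13·k − 0·10) + (0·2 − (-14)·k)] + 227
       = 27·k + 227 = 632
⇒ k = 15.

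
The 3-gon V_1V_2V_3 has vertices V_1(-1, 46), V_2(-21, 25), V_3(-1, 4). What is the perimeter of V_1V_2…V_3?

100

|V_1V_2| = √((-20)² + (-21)²) = √841 = 29
|V_2V_3| = √((20)² + (-21)²) = √841 = 29
|V_3V_1| = √((0)² + (42)²) = √1764 = 42
Perimeter = 29 + 29 + 42 = 100.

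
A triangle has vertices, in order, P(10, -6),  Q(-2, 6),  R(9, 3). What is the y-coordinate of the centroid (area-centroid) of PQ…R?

1

Apply the shoelace formula. First the cross-terms c_i = x_i·y_{i+1} − x_{i+1}·y_i:
  48, -60, -84  ⇒  2A = -96, A = -48.
Then Σ (y_i + y_{i+1})·c_i = -288, so ȳ = -288 / (6·(-48)) = 1.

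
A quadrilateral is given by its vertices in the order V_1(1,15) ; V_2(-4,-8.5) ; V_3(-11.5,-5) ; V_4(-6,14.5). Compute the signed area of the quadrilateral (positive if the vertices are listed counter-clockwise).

-163.75

Apply the shoelace formula: 2A = Σ (x_i·y_{i+1} − x_{i+1}·y_i), indices taken mod 4.
Σ = (51.5) + (-77.75) + (-196.75) + (-104.5) = -327.5
Signed area = Σ/2 = -163.75 (negative ⇒ clockwise traversal).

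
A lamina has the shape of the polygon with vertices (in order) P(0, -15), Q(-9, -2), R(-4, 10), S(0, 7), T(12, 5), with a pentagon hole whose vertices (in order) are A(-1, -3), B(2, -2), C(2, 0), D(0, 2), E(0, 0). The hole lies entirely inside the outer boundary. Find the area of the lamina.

Outer boundary:
P→Q: (0)(-2) − (-9)(-15) = -135
Q→R: (-9)(10) − (-4)(-2) = -98
R→S: (-4)(7) − (0)(10) = -28
S→T: (0)(5) − (12)(7) = -84
T→P: (12)(-15) − (0)(5) = -180
Σ = -525
Area = |Σ|/2 = 262.5.
Hole:
Σ = (8) + (4) + (4) + (0) + (0) = 16
Area = |Σ|/2 = 8.
Net area = 262.5 − 8 = 254.5.

254.5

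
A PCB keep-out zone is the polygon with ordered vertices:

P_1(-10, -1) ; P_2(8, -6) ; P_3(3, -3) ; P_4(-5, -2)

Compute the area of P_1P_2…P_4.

13

Cross-terms: 68, -6, -21, -15  ⇒  Σ = 26
Area = |Σ|/2 = 13.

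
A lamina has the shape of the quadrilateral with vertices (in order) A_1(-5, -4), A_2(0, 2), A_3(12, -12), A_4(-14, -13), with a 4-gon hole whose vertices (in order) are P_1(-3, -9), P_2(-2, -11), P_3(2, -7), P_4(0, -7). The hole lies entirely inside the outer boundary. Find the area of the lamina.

Outer boundary:
Apply the shoelace (surveyor's) formula: 2A = Σ (x_i·y_{i+1} − x_{i+1}·y_i), indices taken mod 4.
Σ = (-10) + (-24) + (-324) + (-9) = -367
Area = |Σ|/2 = 183.5.
Hole:
Apply the shoelace formula: 2A = Σ (x_i·y_{i+1} − x_{i+1}·y_i), indices taken mod 4.
P_1→P_2: (-3)(-11) − (-2)(-9) = 15
P_2→P_3: (-2)(-7) − (2)(-11) = 36
P_3→P_4: (2)(-7) − (0)(-7) = -14
P_4→P_1: (0)(-9) − (-3)(-7) = -21
Σ = 16
Area = |Σ|/2 = 8.
Net area = 183.5 − 8 = 175.5.

175.5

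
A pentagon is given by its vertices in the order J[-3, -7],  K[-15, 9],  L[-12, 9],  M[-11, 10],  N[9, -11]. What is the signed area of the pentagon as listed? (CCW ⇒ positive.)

-122.5

Apply Gauss's area formula: 2A = Σ (x_i·y_{i+1} − x_{i+1}·y_i), indices taken mod 5.
Σ = (-132) + (-27) + (-21) + (31) + (-96) = -245
Signed area = Σ/2 = -122.5 (negative ⇒ clockwise traversal).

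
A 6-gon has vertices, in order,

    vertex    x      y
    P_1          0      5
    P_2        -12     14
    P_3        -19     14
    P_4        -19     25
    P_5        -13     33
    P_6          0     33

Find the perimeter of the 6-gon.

|P_1P_2| = √((-12)² + (9)²) = √225 = 15
|P_2P_3| = √((-7)² + (0)²) = √49 = 7
|P_3P_4| = √((0)² + (11)²) = √121 = 11
|P_4P_5| = √((6)² + (8)²) = √100 = 10
|P_5P_6| = √((13)² + (0)²) = √169 = 13
|P_6P_1| = √((0)² + (-28)²) = √784 = 28
Perimeter = 15 + 7 + 11 + 10 + 13 + 28 = 84.

84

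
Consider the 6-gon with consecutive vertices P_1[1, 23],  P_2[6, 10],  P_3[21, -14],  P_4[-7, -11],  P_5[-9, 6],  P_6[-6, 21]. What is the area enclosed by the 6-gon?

602

Apply the surveyor's formula: 2A = Σ (x_i·y_{i+1} − x_{i+1}·y_i), indices taken mod 6.
Σ = (-128) + (-294) + (-329) + (-141) + (-153) + (-159) = -1204
Area = |Σ|/2 = 602.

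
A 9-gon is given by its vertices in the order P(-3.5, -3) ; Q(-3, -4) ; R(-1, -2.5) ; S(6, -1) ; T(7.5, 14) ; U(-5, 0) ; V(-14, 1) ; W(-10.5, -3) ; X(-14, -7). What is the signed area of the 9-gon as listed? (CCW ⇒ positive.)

141.25

Apply the shoelace formula: 2A = Σ (x_i·y_{i+1} − x_{i+1}·y_i), indices taken mod 9.
Σ = (5) + (3.5) + (16) + (91.5) + (70) + (-5) + (52.5) + (31.5) + (17.5) = 282.5
Signed area = Σ/2 = 141.25 (positive ⇒ counter-clockwise traversal).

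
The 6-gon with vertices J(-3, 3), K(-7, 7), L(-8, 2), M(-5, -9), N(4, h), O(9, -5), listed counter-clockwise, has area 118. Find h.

-6

Write out the shoelace sum; only the two edges meeting at N involve h:
2·Area = [((-5)·h − 4·(-9)) + (4·(-5) − 9·h)] + 136
       = -14·h + 152 = 236
⇒ h = -6.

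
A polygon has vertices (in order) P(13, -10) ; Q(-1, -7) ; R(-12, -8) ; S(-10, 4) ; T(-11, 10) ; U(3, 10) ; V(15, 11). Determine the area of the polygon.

455.5

Apply Gauss's area formula: 2A = Σ (x_i·y_{i+1} − x_{i+1}·y_i), indices taken mod 7.
Cross-terms: -101, -76, -128, -56, -140, -117, -293  ⇒  Σ = -911
Area = |Σ|/2 = 455.5.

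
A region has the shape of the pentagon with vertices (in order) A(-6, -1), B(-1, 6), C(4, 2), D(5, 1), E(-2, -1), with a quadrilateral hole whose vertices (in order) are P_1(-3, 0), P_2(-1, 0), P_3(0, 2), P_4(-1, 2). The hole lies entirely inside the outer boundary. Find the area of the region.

35

Outer boundary:
A→B: (-6)(6) − (-1)(-1) = -37
B→C: (-1)(2) − (4)(6) = -26
C→D: (4)(1) − (5)(2) = -6
D→E: (5)(-1) − (-2)(1) = -3
E→A: (-2)(-1) − (-6)(-1) = -4
Σ = -76
Area = |Σ|/2 = 38.
Hole:
Cross-terms: 0, -2, 2, 6  ⇒  Σ = 6
Area = |Σ|/2 = 3.
Net area = 38 − 3 = 35.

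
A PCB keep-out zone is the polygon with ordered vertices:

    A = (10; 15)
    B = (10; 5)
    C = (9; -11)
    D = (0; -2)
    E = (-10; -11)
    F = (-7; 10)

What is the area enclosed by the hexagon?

337.5

Apply the shoelace (surveyor's) formula: 2A = Σ (x_i·y_{i+1} − x_{i+1}·y_i), indices taken mod 6.
Σ = (-100) + (-155) + (-18) + (-20) + (-177) + (-205) = -675
Area = |Σ|/2 = 337.5.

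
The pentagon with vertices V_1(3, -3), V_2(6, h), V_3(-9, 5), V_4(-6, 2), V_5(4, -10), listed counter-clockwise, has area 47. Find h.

-3

Write out the shoelace sum; only the two edges meeting at V_2 involve h:
2·Area = [(3·h − 6·(-3)) + (6·5 − (-9)·h)] + 82
       = 12·h + 130 = 94
⇒ h = -3.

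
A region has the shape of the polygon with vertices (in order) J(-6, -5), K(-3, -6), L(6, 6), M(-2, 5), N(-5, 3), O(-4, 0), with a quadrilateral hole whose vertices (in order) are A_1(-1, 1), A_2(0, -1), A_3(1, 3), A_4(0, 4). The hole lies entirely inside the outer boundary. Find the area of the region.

Outer boundary:
Apply Gauss's area formula: 2A = Σ (x_i·y_{i+1} − x_{i+1}·y_i), indices taken mod 6.
J→K: (-6)(-6) − (-3)(-5) = 21
K→L: (-3)(6) − (6)(-6) = 18
L→M: (6)(5) − (-2)(6) = 42
M→N: (-2)(3) − (-5)(5) = 19
N→O: (-5)(0) − (-4)(3) = 12
O→J: (-4)(-5) − (-6)(0) = 20
Σ = 132
Area = |Σ|/2 = 66.
Hole:
Apply the shoelace formula: 2A = Σ (x_i·y_{i+1} − x_{i+1}·y_i), indices taken mod 4.
Σ = (1) + (1) + (4) + (4) = 10
Area = |Σ|/2 = 5.
Net area = 66 − 5 = 61.

61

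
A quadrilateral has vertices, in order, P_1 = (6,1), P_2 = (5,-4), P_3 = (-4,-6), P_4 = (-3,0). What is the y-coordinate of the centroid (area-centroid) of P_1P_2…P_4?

Apply the surveyor's formula. First the cross-terms c_i = x_i·y_{i+1} − x_{i+1}·y_i:
  -29, -46, -18, -3  ⇒  2A = -96, A = -48.
Then Σ (y_i + y_{i+1})·c_i = 652, so ȳ = 652 / (6·(-48)) = -163/72.

-163/72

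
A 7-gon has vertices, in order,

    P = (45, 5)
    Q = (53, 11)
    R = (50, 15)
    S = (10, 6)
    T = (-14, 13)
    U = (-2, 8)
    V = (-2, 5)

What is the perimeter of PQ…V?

144

|PQ| = √((8)² + (6)²) = √100 = 10
|QR| = √((-3)² + (4)²) = √25 = 5
|RS| = √((-40)² + (-9)²) = √1681 = 41
|ST| = √((-24)² + (7)²) = √625 = 25
|TU| = √((12)² + (-5)²) = √169 = 13
|UV| = √((0)² + (-3)²) = √9 = 3
|VP| = √((47)² + (0)²) = √2209 = 47
Perimeter = 10 + 5 + 41 + 25 + 13 + 3 + 47 = 144.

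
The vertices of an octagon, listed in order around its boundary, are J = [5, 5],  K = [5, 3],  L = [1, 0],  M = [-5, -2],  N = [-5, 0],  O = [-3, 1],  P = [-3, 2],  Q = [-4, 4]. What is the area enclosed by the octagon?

Σ = (-10) + (-3) + (-2) + (-10) + (-5) + (-3) + (-4) + (-40) = -77
Area = |Σ|/2 = 38.5.

38.5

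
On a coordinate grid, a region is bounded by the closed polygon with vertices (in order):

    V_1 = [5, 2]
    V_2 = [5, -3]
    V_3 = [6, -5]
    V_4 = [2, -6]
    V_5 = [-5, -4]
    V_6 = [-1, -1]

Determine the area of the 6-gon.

46

Σ = (-25) + (-7) + (-26) + (-38) + (1) + (3) = -92
Area = |Σ|/2 = 46.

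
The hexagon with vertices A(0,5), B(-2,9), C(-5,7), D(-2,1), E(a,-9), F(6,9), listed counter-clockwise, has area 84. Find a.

2

The doubled signed area Σ (x_i y_{i+1} − x_{i+1} y_i) is linear in a.
With a=0 it equals 152; the coefficient of a is 8 (from the two edges through E).
So 8·a + 152 = 2·84 = 168 ⇒ a = 2.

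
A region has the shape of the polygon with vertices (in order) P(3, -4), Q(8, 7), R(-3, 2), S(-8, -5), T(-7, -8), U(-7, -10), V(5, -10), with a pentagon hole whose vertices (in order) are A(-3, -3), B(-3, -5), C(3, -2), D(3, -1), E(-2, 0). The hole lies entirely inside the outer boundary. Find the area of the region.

130

Outer boundary:
Apply the shoelace formula: 2A = Σ (x_i·y_{i+1} − x_{i+1}·y_i), indices taken mod 7.
Σ = (53) + (37) + (31) + (29) + (14) + (120) + (10) = 294
Area = |Σ|/2 = 147.
Hole:
Apply the surveyor's formula: 2A = Σ (x_i·y_{i+1} − x_{i+1}·y_i), indices taken mod 5.
A→B: (-3)(-5) − (-3)(-3) = 6
B→C: (-3)(-2) − (3)(-5) = 21
C→D: (3)(-1) − (3)(-2) = 3
D→E: (3)(0) − (-2)(-1) = -2
E→A: (-2)(-3) − (-3)(0) = 6
Σ = 34
Area = |Σ|/2 = 17.
Net area = 147 − 17 = 130.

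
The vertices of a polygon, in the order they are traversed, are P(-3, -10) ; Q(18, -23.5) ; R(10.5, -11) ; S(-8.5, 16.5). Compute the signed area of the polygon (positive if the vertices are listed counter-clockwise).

Σ = (250.5) + (48.75) + (79.75) + (134.5) = 513.5
Signed area = Σ/2 = 256.75 (positive ⇒ counter-clockwise traversal).

256.75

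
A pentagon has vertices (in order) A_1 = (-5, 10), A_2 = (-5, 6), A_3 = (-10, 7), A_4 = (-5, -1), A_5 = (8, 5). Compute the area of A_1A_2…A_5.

A_1→A_2: (-5)(6) − (-5)(10) = 20
A_2→A_3: (-5)(7) − (-10)(6) = 25
A_3→A_4: (-10)(-1) − (-5)(7) = 45
A_4→A_5: (-5)(5) − (8)(-1) = -17
A_5→A_1: (8)(10) − (-5)(5) = 105
Σ = 178
Area = |Σ|/2 = 89.

89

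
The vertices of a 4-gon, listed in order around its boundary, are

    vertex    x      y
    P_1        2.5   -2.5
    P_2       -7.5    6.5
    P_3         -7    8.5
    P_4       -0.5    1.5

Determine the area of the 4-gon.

Apply the shoelace (surveyor's) formula: 2A = Σ (x_i·y_{i+1} − x_{i+1}·y_i), indices taken mod 4.
Σ = (-2.5) + (-18.25) + (-6.25) + (-2.5) = -29.5
Area = |Σ|/2 = 14.75.

14.75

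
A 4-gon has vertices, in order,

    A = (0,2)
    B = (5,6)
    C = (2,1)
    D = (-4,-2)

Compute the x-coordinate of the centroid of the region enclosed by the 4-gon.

67/75

Apply the shoelace (surveyor's) formula. First the cross-terms c_i = x_i·y_{i+1} − x_{i+1}·y_i:
  -10, -7, 0, -8  ⇒  2A = -25, A = -12.5.
Then Σ (x_i + x_{i+1})·c_i = -67, so x̄ = -67 / (6·(-12.5)) = 67/75.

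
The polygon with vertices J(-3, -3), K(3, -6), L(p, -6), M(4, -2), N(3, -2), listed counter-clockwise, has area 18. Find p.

5

The doubled signed area Σ (x_i y_{i+1} − x_{i+1} y_i) is linear in p.
With p=0 it equals 16; the coefficient of p is 4 (from the two edges through L).
So 4·p + 16 = 2·18 = 36 ⇒ p = 5.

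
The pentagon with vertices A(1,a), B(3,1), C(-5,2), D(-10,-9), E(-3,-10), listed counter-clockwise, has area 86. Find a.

-2

Write out the shoelace sum; only the two edges meeting at A involve a:
2·Area = [((-3)·a − 1·(-10)) + (1·1 − 3·a)] + 149
       = -6·a + 160 = 172
⇒ a = -2.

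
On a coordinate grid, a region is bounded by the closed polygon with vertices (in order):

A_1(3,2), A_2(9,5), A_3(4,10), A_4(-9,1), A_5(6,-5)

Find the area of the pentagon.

113.5

Apply the shoelace (surveyor's) formula: 2A = Σ (x_i·y_{i+1} − x_{i+1}·y_i), indices taken mod 5.
Σ = (-3) + (70) + (94) + (39) + (27) = 227
Area = |Σ|/2 = 113.5.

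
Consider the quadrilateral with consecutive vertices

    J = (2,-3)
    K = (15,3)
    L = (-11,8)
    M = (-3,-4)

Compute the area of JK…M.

J→K: (2)(3) − (15)(-3) = 51
K→L: (15)(8) − (-11)(3) = 153
L→M: (-11)(-4) − (-3)(8) = 68
M→J: (-3)(-3) − (2)(-4) = 17
Σ = 289
Area = |Σ|/2 = 144.5.

144.5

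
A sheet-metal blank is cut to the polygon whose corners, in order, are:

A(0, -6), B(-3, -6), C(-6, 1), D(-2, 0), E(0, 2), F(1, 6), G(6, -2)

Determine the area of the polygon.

67.5

Apply the shoelace formula: 2A = Σ (x_i·y_{i+1} − x_{i+1}·y_i), indices taken mod 7.
Σ = (-18) + (-39) + (2) + (-4) + (-2) + (-38) + (-36) = -135
Area = |Σ|/2 = 67.5.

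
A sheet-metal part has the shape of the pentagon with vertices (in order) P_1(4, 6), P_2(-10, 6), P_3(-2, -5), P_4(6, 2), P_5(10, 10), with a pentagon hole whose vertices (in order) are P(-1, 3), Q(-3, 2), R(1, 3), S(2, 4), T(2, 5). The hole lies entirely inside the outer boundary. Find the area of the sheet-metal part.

112.5

Outer boundary:
Σ = (84) + (62) + (26) + (40) + (20) = 232
Area = |Σ|/2 = 116.
Hole:
Apply the shoelace formula: 2A = Σ (x_i·y_{i+1} − x_{i+1}·y_i), indices taken mod 5.
P→Q: (-1)(2) − (-3)(3) = 7
Q→R: (-3)(3) − (1)(2) = -11
R→S: (1)(4) − (2)(3) = -2
S→T: (2)(5) − (2)(4) = 2
T→P: (2)(3) − (-1)(5) = 11
Σ = 7
Area = |Σ|/2 = 3.5.
Net area = 116 − 3.5 = 112.5.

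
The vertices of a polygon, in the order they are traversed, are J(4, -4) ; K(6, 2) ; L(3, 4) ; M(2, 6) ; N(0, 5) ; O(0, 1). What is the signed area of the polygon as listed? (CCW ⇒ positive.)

33

Apply Gauss's area formula: 2A = Σ (x_i·y_{i+1} − x_{i+1}·y_i), indices taken mod 6.
Σ = (32) + (18) + (10) + (10) + (0) + (-4) = 66
Signed area = Σ/2 = 33 (positive ⇒ counter-clockwise traversal).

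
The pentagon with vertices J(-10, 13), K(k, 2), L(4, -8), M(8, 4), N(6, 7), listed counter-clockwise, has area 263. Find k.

Write out the shoelace sum; only the two edges meeting at K involve k:
2·Area = [((-10)·2 − k·13) + (k·(-8) − 4·2)] + 260
       = -21·k + 232 = 526
⇒ k = -14.

-14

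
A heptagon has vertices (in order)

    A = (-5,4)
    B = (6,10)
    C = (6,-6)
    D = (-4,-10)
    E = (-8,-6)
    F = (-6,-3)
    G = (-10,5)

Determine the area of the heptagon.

198.5

Σ = (-74) + (-96) + (-84) + (-56) + (-12) + (-60) + (-15) = -397
Area = |Σ|/2 = 198.5.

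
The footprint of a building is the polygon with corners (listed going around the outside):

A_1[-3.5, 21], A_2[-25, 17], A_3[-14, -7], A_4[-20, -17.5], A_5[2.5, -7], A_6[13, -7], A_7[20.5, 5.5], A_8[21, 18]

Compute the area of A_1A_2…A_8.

Apply the shoelace (surveyor's) formula: 2A = Σ (x_i·y_{i+1} − x_{i+1}·y_i), indices taken mod 8.
Σ = (465.5) + (413) + (105) + (183.75) + (73.5) + (215) + (253.5) + (504) = 2213.25
Area = |Σ|/2 = 1106.625.

1106.625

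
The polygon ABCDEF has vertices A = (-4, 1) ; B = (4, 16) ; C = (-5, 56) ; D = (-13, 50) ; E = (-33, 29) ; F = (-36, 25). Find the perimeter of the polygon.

142

|AB| = √((8)² + (15)²) = √289 = 17
|BC| = √((-9)² + (40)²) = √1681 = 41
|CD| = √((-8)² + (-6)²) = √100 = 10
|DE| = √((-20)² + (-21)²) = √841 = 29
|EF| = √((-3)² + (-4)²) = √25 = 5
|FA| = √((32)² + (-24)²) = √1600 = 40
Perimeter = 17 + 41 + 10 + 29 + 5 + 40 = 142.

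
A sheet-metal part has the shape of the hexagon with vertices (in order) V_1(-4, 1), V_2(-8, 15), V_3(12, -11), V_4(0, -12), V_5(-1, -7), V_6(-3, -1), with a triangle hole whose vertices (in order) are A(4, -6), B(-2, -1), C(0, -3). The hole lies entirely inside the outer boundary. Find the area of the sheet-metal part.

162.5

Outer boundary:
Apply the surveyor's formula: 2A = Σ (x_i·y_{i+1} − x_{i+1}·y_i), indices taken mod 6.
Σ = (-52) + (-92) + (-144) + (-12) + (-20) + (-7) = -327
Area = |Σ|/2 = 163.5.
Hole:
Σ = (-16) + (6) + (12) = 2
Area = |Σ|/2 = 1.
Net area = 163.5 − 1 = 162.5.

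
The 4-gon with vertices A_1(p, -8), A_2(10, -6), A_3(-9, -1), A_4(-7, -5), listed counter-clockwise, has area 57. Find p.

-4

Write out the shoelace sum; only the two edges meeting at A_1 involve p:
2·Area = [((-7)·(-8) − p·(-5)) + (p·(-6) − 10·(-8))] + -26
       = -1·p + 110 = 114
⇒ p = -4.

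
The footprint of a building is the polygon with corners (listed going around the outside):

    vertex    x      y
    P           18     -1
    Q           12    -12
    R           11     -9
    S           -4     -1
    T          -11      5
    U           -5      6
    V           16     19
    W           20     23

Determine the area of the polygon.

468

Σ = (-204) + (24) + (-47) + (-31) + (-41) + (-191) + (-12) + (-434) = -936
Area = |Σ|/2 = 468.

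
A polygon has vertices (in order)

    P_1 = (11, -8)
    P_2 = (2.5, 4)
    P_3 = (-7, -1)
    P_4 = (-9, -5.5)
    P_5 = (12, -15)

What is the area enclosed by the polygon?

Σ = (64) + (25.5) + (29.5) + (201) + (69) = 389
Area = |Σ|/2 = 194.5.

194.5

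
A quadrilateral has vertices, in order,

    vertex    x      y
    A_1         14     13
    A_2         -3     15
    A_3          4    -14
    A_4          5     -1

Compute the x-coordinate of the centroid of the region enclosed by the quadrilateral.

602/141

Apply the shoelace formula. First the cross-terms c_i = x_i·y_{i+1} − x_{i+1}·y_i:
  249, -18, 66, 79  ⇒  2A = 376, A = 188.
Then Σ (x_i + x_{i+1})·c_i = 4816, so x̄ = 4816 / (6·188) = 602/141.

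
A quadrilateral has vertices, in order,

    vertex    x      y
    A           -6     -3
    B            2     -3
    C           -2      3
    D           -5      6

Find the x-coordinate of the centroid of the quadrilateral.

-113/39

Apply Gauss's area formula. First the cross-terms c_i = x_i·y_{i+1} − x_{i+1}·y_i:
  24, 0, 3, 51  ⇒  2A = 78, A = 39.
Then Σ (x_i + x_{i+1})·c_i = -678, so x̄ = -678 / (6·39) = -113/39.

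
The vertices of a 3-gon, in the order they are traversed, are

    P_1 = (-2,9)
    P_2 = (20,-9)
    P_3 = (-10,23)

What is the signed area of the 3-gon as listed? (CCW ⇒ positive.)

82

Apply the shoelace formula: 2A = Σ (x_i·y_{i+1} − x_{i+1}·y_i), indices taken mod 3.
Σ = (-162) + (370) + (-44) = 164
Signed area = Σ/2 = 82 (positive ⇒ counter-clockwise traversal).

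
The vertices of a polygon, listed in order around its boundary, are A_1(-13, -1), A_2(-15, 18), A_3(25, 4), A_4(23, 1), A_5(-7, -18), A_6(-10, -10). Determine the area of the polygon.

Σ = (-249) + (-510) + (-67) + (-407) + (-110) + (-120) = -1463
Area = |Σ|/2 = 731.5.

731.5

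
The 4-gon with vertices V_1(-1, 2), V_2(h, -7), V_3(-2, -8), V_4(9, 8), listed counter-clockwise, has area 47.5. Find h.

Write out the shoelace sum; only the two edges meeting at V_2 involve h:
2·Area = [((-1)·(-7) − h·2) + (h·(-8) − (-2)·(-7))] + 82
       = -10·h + 75 = 95
⇒ h = -2.

-2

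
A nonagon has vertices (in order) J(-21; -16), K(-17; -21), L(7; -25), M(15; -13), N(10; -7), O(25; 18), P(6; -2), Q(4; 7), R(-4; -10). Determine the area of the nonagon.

569.5

Apply Gauss's area formula: 2A = Σ (x_i·y_{i+1} − x_{i+1}·y_i), indices taken mod 9.
Σ = (169) + (572) + (284) + (25) + (355) + (-158) + (50) + (-12) + (-146) = 1139
Area = |Σ|/2 = 569.5.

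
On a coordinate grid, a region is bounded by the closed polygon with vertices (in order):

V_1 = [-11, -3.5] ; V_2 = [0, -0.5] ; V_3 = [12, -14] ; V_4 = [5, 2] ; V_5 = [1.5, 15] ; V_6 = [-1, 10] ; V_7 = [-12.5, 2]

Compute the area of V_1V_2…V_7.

198.125

Apply the shoelace formula: 2A = Σ (x_i·y_{i+1} − x_{i+1}·y_i), indices taken mod 7.
Cross-terms: 5.5, 6, 94, 72, 30, 123, 65.75  ⇒  Σ = 396.25
Area = |Σ|/2 = 198.125.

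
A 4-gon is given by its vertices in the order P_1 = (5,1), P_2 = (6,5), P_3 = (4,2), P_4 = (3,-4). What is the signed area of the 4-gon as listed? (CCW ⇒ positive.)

6

P_1→P_2: (5)(5) − (6)(1) = 19
P_2→P_3: (6)(2) − (4)(5) = -8
P_3→P_4: (4)(-4) − (3)(2) = -22
P_4→P_1: (3)(1) − (5)(-4) = 23
Σ = 12
Signed area = Σ/2 = 6 (positive ⇒ counter-clockwise traversal).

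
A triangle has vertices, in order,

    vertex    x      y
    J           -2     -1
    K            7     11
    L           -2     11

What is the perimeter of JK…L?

|JK| = √((9)² + (12)²) = √225 = 15
|KL| = √((-9)² + (0)²) = √81 = 9
|LJ| = √((0)² + (-12)²) = √144 = 12
Perimeter = 15 + 9 + 12 = 36.

36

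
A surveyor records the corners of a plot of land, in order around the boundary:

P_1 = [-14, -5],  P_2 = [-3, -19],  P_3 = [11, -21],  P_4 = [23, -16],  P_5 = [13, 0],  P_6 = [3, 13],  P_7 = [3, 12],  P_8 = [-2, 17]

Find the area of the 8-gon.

Apply the shoelace formula: 2A = Σ (x_i·y_{i+1} − x_{i+1}·y_i), indices taken mod 8.
Σ = (251) + (272) + (307) + (208) + (169) + (-3) + (75) + (248) = 1527
Area = |Σ|/2 = 763.5.

763.5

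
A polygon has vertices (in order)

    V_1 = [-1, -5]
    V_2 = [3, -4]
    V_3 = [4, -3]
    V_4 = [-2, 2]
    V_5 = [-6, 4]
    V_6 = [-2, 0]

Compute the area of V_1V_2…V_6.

25

Apply the surveyor's formula: 2A = Σ (x_i·y_{i+1} − x_{i+1}·y_i), indices taken mod 6.
V_1→V_2: (-1)(-4) − (3)(-5) = 19
V_2→V_3: (3)(-3) − (4)(-4) = 7
V_3→V_4: (4)(2) − (-2)(-3) = 2
V_4→V_5: (-2)(4) − (-6)(2) = 4
V_5→V_6: (-6)(0) − (-2)(4) = 8
V_6→V_1: (-2)(-5) − (-1)(0) = 10
Σ = 50
Area = |Σ|/2 = 25.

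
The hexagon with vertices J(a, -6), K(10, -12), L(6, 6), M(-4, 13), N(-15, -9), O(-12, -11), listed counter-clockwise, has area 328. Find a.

-2

The doubled signed area Σ (x_i y_{i+1} − x_{i+1} y_i) is linear in a.
With a=0 it equals 654; the coefficient of a is -1 (from the two edges through J).
So -1·a + 654 = 2·328 = 656 ⇒ a = -2.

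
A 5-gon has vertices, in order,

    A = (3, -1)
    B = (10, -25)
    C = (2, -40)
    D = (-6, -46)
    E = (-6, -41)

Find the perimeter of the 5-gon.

98

|AB| = √((7)² + (-24)²) = √625 = 25
|BC| = √((-8)² + (-15)²) = √289 = 17
|CD| = √((-8)² + (-6)²) = √100 = 10
|DE| = √((0)² + (5)²) = √25 = 5
|EA| = √((9)² + (40)²) = √1681 = 41
Perimeter = 25 + 17 + 10 + 5 + 41 = 98.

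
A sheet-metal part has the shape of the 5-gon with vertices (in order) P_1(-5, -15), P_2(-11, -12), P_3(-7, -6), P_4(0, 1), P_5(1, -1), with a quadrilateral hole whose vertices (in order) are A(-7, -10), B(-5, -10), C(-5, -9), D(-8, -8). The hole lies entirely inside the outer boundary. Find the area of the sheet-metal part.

Outer boundary:
Apply the surveyor's formula: 2A = Σ (x_i·y_{i+1} − x_{i+1}·y_i), indices taken mod 5.
Σ = (-105) + (-18) + (-7) + (-1) + (-20) = -151
Area = |Σ|/2 = 75.5.
Hole:
Σ = (20) + (-5) + (-32) + (24) = 7
Area = |Σ|/2 = 3.5.
Net area = 75.5 − 3.5 = 72.

72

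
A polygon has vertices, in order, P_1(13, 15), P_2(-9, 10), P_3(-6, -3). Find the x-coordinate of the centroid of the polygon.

Apply the shoelace (surveyor's) formula. First the cross-terms c_i = x_i·y_{i+1} − x_{i+1}·y_i:
  265, 87, -51  ⇒  2A = 301, A = 150.5.
Then Σ (x_i + x_{i+1})·c_i = -602, so x̄ = -602 / (6·150.5) = -2/3.

-2/3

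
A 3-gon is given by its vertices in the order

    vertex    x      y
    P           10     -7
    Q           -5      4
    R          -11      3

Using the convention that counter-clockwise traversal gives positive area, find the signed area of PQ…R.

Apply the shoelace formula: 2A = Σ (x_i·y_{i+1} − x_{i+1}·y_i), indices taken mod 3.
P→Q: (10)(4) − (-5)(-7) = 5
Q→R: (-5)(3) − (-11)(4) = 29
R→P: (-11)(-7) − (10)(3) = 47
Σ = 81
Signed area = Σ/2 = 40.5 (positive ⇒ counter-clockwise traversal).

40.5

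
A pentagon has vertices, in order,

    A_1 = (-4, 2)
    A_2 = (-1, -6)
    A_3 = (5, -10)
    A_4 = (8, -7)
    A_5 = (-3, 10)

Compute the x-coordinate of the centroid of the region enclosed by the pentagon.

56/51

Apply the shoelace (surveyor's) formula. First the cross-terms c_i = x_i·y_{i+1} − x_{i+1}·y_i:
  26, 40, 45, 59, 34  ⇒  2A = 204, A = 102.
Then Σ (x_i + x_{i+1})·c_i = 672, so x̄ = 672 / (6·102) = 56/51.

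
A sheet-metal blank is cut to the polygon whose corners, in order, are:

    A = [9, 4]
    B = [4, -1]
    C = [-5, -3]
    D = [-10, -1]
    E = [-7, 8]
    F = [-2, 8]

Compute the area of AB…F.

137

Cross-terms: -25, -17, -25, -87, -40, -80  ⇒  Σ = -274
Area = |Σ|/2 = 137.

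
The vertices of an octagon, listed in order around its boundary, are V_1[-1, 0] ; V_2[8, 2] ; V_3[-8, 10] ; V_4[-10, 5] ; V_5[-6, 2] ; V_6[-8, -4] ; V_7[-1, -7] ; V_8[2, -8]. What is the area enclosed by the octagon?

135

Σ = (-2) + (96) + (60) + (10) + (40) + (52) + (22) + (-8) = 270
Area = |Σ|/2 = 135.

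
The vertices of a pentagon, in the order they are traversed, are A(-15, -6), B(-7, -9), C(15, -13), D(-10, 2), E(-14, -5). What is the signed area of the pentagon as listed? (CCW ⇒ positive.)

A→B: (-15)(-9) − (-7)(-6) = 93
B→C: (-7)(-13) − (15)(-9) = 226
C→D: (15)(2) − (-10)(-13) = -100
D→E: (-10)(-5) − (-14)(2) = 78
E→A: (-14)(-6) − (-15)(-5) = 9
Σ = 306
Signed area = Σ/2 = 153 (positive ⇒ counter-clockwise traversal).

153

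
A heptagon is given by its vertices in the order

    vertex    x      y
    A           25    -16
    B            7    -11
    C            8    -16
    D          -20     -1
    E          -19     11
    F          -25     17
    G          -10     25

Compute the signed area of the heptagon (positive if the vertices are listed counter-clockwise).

-861

Apply the shoelace (surveyor's) formula: 2A = Σ (x_i·y_{i+1} − x_{i+1}·y_i), indices taken mod 7.
A→B: (25)(-11) − (7)(-16) = -163
B→C: (7)(-16) − (8)(-11) = -24
C→D: (8)(-1) − (-20)(-16) = -328
D→E: (-20)(11) − (-19)(-1) = -239
E→F: (-19)(17) − (-25)(11) = -48
F→G: (-25)(25) − (-10)(17) = -455
G→A: (-10)(-16) − (25)(25) = -465
Σ = -1722
Signed area = Σ/2 = -861 (negative ⇒ clockwise traversal).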